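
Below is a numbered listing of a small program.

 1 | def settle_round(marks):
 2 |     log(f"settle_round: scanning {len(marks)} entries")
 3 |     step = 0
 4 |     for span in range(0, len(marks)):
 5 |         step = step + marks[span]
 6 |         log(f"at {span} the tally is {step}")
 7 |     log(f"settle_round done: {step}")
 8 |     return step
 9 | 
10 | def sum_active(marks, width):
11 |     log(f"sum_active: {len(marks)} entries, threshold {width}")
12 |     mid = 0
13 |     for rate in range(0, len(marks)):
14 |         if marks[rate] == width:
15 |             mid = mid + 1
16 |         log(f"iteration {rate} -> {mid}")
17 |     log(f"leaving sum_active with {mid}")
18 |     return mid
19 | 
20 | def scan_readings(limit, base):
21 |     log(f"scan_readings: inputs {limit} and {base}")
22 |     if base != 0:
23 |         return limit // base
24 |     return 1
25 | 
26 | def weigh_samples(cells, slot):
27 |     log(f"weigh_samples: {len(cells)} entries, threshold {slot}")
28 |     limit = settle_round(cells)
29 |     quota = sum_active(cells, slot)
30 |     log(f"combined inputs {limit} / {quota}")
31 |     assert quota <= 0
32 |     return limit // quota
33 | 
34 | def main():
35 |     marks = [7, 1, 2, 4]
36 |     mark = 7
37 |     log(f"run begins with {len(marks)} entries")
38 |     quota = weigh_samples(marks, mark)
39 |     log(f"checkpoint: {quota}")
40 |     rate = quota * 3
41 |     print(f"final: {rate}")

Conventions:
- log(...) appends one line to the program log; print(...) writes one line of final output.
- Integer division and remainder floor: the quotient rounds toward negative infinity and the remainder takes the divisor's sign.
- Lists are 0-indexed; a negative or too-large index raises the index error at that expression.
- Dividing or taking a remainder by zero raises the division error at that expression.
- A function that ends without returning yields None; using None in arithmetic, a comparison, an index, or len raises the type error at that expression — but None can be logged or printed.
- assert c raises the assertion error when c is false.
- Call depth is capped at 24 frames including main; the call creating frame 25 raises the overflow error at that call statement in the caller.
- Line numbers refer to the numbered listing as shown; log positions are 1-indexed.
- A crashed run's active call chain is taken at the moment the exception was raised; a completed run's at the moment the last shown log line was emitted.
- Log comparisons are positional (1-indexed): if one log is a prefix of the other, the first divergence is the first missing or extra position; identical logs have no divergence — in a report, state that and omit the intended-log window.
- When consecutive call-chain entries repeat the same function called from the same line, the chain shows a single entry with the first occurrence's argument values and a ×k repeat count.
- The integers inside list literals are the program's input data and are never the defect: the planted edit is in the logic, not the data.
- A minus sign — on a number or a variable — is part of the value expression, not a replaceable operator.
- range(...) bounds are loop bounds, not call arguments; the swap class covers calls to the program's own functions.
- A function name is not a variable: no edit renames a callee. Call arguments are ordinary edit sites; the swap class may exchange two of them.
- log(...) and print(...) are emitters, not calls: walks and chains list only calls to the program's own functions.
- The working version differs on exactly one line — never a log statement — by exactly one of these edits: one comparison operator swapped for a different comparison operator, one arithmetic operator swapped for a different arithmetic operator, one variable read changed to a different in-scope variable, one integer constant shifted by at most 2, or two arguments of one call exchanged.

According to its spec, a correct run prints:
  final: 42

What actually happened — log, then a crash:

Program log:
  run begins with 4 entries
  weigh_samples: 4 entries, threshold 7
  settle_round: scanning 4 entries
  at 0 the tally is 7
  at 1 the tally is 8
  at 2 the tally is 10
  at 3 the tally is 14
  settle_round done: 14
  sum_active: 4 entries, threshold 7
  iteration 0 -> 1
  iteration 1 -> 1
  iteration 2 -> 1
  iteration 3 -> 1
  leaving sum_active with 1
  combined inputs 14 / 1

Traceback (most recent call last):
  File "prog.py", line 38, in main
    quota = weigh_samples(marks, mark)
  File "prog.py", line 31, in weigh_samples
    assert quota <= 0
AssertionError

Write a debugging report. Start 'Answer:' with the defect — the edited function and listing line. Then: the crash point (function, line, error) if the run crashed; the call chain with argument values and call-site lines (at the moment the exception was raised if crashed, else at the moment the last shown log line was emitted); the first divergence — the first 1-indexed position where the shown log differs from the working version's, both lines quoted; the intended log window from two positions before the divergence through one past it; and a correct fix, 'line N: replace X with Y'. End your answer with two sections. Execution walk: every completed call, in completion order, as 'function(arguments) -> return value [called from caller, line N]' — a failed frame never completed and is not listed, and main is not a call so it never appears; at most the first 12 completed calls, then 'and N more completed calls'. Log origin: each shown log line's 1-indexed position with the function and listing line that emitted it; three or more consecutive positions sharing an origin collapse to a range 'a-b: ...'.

Answer: the defect is in weigh_samples at line 31.
Key observation: A complete run would log 'checkpoint: 14' next, but this one stopped at 15 lines.
Crash: weigh_samples, line 31, AssertionError.
Call chain: main -> weigh_samples([7, 1, 2, 4], 7) (called at line 38).
First divergence: position 16 (shown log ended at 15 lines; the working version continues: 'checkpoint: 14').
Intended log window:
  14: leaving sum_active with 1
  15: combined inputs 14 / 1
  16: checkpoint: 14
Execution walk:
  settle_round([7, 1, 2, 4]) -> 14  [called from weigh_samples, line 28]
  sum_active([7, 1, 2, 4], 7) -> 1  [called from weigh_samples, line 29]
Origin of each log line:
  1: from main, line 37
  2: from weigh_samples, line 27
  3: from settle_round, line 2
  4-7: from settle_round, line 6
  8: from settle_round, line 7
  9: from sum_active, line 11
  10-13: from sum_active, line 16
  14: from sum_active, line 17
  15: from weigh_samples, line 30
A correct fix: line 31: replace `<=` with `>`.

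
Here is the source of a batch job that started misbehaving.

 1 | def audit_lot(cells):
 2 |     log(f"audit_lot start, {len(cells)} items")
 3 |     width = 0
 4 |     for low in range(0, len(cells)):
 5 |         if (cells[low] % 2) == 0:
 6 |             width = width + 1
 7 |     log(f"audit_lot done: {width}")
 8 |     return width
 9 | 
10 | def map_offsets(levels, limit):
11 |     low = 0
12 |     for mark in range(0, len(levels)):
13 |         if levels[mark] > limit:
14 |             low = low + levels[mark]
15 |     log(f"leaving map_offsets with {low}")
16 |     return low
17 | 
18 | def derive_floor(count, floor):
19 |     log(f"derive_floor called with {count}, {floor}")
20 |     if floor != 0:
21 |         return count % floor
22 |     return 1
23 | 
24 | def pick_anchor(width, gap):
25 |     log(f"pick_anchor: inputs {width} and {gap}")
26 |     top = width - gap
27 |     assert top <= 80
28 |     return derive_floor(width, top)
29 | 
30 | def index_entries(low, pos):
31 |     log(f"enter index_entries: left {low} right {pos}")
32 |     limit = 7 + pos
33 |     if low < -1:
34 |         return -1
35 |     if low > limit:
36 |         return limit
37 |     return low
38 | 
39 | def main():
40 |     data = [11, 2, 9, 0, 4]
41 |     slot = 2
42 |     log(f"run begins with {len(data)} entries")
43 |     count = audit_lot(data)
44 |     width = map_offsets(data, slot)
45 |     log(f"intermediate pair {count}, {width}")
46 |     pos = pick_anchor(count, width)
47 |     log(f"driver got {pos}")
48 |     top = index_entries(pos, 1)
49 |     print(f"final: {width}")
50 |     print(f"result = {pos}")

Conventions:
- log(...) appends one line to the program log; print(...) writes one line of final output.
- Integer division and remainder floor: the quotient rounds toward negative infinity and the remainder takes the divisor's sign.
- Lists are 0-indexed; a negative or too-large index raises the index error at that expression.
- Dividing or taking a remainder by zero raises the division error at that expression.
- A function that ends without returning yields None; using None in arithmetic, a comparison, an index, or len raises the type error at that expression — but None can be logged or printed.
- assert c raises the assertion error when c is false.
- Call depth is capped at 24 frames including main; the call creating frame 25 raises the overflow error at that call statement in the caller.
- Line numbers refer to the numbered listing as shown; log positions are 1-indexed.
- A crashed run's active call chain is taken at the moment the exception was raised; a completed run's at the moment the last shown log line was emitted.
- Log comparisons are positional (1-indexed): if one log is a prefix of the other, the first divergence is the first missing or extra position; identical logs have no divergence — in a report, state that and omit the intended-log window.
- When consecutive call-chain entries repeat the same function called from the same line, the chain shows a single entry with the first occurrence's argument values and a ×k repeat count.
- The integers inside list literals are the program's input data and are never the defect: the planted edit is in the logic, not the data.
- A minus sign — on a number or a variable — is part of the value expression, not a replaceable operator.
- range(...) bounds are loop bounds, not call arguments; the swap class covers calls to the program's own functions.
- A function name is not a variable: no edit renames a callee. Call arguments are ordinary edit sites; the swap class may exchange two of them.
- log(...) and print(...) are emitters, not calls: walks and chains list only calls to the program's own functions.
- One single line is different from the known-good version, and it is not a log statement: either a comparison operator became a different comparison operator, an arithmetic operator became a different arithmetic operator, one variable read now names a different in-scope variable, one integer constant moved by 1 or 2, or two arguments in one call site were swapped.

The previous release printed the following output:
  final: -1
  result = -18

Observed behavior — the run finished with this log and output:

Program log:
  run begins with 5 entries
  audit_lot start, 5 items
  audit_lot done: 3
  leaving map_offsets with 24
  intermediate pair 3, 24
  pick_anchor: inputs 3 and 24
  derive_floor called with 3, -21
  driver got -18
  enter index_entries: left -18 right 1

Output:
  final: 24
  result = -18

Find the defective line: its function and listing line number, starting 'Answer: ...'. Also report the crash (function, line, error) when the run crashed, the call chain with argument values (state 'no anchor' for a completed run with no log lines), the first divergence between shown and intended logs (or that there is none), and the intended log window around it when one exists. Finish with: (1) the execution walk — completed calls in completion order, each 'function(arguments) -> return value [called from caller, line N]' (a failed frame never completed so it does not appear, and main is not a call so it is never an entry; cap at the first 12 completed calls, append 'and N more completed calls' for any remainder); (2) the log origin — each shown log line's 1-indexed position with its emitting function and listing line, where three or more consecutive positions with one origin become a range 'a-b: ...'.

Answer: the defect is in main at line 49.
Core observation: Every logged value matches the working version; the printed result is what differs.
Call chain: main -> index_entries(-18, 1) (called at line 48).
First divergence: none (the log streams are identical).
Execution walk:
  audit_lot([11, 2, 9, 0, 4]) -> 3  [called from main, line 43]
  map_offsets([11, 2, 9, 0, 4], 2) -> 24  [called from main, line 44]
  derive_floor(3, -21) -> -18  [called from pick_anchor, line 28]
  pick_anchor(3, 24) -> -18  [called from main, line 46]
  index_entries(-18, 1) -> -1  [called from main, line 48]
Origin of each log line:
  1 — main, line 42
  2 — audit_lot, line 2
  3 — audit_lot, line 7
  4 — map_offsets, line 15
  5 — main, line 45
  6 — pick_anchor, line 25
  7 — derive_floor, line 19
  8 — main, line 47
  9 — index_entries, line 31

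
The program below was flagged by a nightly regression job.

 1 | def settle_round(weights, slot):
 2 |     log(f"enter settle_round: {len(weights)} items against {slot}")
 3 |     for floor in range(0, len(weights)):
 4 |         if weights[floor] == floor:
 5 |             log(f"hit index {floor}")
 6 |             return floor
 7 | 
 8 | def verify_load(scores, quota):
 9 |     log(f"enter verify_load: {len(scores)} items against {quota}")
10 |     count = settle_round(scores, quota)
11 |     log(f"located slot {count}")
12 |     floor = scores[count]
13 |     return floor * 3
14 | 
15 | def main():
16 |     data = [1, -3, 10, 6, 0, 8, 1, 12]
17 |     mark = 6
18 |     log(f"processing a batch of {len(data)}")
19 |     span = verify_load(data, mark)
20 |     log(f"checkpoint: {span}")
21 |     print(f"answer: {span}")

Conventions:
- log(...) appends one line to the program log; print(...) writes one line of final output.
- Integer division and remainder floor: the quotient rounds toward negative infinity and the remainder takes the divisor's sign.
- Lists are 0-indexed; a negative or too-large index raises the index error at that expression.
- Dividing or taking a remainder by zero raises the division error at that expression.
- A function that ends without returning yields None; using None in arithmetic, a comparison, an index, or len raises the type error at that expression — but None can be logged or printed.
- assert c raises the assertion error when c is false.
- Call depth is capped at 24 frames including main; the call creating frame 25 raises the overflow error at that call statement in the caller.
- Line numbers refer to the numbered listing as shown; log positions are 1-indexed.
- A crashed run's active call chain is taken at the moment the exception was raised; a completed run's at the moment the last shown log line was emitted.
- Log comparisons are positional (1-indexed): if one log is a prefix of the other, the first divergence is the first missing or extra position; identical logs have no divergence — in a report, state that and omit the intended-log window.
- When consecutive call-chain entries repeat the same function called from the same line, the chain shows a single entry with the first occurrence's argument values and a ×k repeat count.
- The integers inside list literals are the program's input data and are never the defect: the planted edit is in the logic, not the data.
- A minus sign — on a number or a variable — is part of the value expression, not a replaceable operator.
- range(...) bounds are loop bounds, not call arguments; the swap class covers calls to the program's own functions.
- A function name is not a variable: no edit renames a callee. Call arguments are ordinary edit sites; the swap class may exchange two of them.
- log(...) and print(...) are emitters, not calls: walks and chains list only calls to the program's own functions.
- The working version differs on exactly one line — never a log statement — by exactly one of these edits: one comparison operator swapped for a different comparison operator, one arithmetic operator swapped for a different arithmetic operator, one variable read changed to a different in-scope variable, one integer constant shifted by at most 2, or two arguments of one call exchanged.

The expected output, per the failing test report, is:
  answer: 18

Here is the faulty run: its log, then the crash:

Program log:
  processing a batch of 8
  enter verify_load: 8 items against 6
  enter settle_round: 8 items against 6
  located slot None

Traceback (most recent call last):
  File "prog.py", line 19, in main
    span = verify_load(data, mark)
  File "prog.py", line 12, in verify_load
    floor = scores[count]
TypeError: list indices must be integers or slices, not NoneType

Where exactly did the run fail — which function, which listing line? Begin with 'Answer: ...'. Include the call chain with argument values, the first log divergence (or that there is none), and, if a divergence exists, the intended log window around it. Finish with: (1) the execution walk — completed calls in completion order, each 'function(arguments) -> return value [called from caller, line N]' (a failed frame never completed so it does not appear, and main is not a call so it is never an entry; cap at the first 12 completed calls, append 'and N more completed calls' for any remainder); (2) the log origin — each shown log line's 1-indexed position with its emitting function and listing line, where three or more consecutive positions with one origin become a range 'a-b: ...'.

Answer: the error was raised in verify_load, line 12.
Key fact: The log first diverges at position 4: the faulty run prints 'located slot None' where the working version prints 'hit index 3'.
Call chain: main -> verify_load([1, -3, 10, 6, 0, 8, 1, 12], 6) (called at line 19).
First divergence: position 4; shown 'located slot None' vs intended 'hit index 3'.
Intended log window:
  2: enter verify_load: 8 items against 6
  3: enter settle_round: 8 items against 6
  4: hit index 3
  5: located slot 3
Execution walk:
  settle_round([1, -3, 10, 6, 0, 8, 1, 12], 6) -> None  [called from verify_load, line 10]
Log origins:
  1: logged in main at line 18
  2: logged in verify_load at line 9
  3: logged in settle_round at line 2
  4: logged in verify_load at line 11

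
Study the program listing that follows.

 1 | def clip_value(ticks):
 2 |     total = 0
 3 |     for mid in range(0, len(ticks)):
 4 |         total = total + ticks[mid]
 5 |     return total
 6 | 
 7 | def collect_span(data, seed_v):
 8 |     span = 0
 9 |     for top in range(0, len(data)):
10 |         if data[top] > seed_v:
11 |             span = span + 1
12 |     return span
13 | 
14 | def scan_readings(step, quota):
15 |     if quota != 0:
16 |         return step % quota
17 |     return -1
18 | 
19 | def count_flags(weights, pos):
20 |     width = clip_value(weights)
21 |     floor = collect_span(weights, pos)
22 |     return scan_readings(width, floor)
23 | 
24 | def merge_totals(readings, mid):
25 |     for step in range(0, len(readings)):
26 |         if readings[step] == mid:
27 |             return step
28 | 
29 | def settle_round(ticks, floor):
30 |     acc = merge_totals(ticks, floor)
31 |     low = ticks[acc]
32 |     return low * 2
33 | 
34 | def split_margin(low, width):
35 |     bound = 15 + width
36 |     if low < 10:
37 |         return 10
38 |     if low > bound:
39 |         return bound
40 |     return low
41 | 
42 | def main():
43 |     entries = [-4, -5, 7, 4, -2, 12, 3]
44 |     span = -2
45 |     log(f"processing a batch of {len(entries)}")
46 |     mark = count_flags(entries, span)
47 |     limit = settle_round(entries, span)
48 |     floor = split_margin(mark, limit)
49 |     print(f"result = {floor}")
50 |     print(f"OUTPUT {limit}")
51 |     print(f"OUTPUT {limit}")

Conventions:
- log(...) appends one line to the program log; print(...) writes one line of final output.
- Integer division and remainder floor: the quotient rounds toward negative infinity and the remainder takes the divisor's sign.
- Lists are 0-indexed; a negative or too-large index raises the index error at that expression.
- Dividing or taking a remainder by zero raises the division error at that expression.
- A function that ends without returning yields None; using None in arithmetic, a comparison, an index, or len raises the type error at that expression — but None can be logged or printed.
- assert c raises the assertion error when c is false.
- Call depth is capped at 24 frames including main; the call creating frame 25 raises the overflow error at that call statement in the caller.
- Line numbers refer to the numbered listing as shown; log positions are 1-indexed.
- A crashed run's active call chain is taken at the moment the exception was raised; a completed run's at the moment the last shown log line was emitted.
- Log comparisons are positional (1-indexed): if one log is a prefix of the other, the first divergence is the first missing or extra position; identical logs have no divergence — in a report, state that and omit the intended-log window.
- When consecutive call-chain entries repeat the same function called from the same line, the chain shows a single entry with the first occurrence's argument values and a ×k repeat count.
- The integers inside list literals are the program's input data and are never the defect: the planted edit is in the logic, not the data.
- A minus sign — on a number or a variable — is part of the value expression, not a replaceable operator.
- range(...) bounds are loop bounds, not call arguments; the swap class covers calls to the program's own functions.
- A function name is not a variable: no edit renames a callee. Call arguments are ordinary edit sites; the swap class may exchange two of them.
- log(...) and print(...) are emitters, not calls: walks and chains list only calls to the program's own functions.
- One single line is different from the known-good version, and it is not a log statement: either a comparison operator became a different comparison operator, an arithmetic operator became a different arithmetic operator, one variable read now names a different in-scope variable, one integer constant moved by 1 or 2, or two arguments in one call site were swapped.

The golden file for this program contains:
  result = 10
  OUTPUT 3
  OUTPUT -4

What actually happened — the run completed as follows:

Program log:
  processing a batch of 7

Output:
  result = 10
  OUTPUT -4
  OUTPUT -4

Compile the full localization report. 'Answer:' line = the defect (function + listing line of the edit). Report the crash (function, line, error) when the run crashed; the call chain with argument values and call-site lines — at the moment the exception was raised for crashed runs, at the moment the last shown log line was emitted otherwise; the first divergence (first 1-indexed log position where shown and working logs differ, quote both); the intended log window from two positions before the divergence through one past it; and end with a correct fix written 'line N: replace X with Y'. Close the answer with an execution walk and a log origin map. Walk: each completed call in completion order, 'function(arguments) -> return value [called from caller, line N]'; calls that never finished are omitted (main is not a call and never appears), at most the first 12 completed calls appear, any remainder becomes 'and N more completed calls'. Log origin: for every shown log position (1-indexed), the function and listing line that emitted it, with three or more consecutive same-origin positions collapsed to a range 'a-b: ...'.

Answer: the defect is in main at line 50.
Key fact: Log streams are identical — the defect surfaces only in the printed output.
Call chain: main.
First divergence: there is none — every log position agrees.
Execution walk:
  clip_value([-4, -5, 7, 4, -2, 12, 3]) -> 15  [called from count_flags, line 20]
  collect_span([-4, -5, 7, 4, -2, 12, 3], -2) -> 4  [called from count_flags, line 21]
  scan_readings(15, 4) -> 3  [called from count_flags, line 22]
  count_flags([-4, -5, 7, 4, -2, 12, 3], -2) -> 3  [called from main, line 46]
  merge_totals([-4, -5, 7, 4, -2, 12, 3], -2) -> 4  [called from settle_round, line 30]
  settle_round([-4, -5, 7, 4, -2, 12, 3], -2) -> -4  [called from main, line 47]
  split_margin(3, -4) -> 10  [called from main, line 48]
Origin of each log line:
  1 — main, line 45
A correct fix: line 50: replace `limit` with `mark`.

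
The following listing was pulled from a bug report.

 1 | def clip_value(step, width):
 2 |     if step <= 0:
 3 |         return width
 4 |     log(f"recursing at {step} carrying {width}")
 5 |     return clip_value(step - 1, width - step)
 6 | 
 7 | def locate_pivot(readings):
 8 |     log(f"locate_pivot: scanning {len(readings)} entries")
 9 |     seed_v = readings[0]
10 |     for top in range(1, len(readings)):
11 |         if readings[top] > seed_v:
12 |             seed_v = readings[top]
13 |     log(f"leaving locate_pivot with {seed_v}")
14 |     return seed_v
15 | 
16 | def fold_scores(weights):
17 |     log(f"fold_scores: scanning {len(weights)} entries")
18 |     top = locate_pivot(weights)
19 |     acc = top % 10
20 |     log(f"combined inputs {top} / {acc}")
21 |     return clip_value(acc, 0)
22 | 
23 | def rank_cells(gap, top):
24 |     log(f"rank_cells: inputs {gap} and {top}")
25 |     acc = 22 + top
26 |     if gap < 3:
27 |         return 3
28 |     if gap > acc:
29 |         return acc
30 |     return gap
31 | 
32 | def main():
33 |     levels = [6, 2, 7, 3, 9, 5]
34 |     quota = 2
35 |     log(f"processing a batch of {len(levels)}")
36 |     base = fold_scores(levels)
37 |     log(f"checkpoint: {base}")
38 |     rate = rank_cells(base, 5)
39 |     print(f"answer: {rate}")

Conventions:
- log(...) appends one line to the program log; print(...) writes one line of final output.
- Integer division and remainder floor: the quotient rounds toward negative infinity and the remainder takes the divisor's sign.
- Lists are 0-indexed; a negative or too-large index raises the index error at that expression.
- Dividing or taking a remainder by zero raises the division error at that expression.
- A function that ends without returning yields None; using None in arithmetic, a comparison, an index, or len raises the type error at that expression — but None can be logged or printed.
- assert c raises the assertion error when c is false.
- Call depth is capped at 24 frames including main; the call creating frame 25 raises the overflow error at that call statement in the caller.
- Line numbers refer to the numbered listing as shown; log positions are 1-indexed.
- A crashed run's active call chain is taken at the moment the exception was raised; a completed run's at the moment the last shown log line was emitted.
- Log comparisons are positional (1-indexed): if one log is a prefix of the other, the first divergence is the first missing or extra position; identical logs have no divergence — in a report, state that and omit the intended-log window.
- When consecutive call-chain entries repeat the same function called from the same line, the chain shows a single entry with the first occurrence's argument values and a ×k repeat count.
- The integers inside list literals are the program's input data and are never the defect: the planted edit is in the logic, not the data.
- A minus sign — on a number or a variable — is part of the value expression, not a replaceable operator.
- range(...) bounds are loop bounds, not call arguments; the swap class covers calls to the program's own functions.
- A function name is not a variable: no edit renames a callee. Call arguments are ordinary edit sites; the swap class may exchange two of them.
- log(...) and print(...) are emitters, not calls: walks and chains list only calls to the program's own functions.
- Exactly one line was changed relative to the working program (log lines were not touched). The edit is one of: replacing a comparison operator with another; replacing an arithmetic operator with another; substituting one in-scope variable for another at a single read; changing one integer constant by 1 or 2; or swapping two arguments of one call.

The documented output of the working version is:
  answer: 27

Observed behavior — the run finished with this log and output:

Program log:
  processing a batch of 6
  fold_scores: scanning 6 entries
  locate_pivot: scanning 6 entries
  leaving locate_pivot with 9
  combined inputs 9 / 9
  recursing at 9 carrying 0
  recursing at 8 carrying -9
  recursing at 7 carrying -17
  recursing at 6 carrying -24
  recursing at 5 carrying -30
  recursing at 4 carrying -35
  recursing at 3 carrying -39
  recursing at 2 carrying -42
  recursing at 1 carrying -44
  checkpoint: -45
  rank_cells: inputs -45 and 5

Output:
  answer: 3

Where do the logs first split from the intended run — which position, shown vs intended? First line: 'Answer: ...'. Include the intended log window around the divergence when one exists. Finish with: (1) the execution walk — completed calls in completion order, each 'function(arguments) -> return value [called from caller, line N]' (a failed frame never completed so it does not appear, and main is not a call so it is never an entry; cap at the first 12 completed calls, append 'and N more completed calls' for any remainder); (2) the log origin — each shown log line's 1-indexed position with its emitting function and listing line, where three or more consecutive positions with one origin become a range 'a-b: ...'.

Answer: position 7 — shown 'recursing at 8 carrying -9', intended 'recursing at 8 carrying 9'.
Intended log window:
  5: combined inputs 9 / 9
  6: recursing at 9 carrying 0
  7: recursing at 8 carrying 9
  8: recursing at 7 carrying 17
Execution walk:
  locate_pivot([6, 2, 7, 3, 9, 5]) -> 9  [called from fold_scores, line 18]
  clip_value(0, -45) -> -45  [called from clip_value, line 5]
  clip_value(1, -44) -> -45  [called from clip_value, line 5]
  clip_value(2, -42) -> -45  [called from clip_value, line 5]
  clip_value(3, -39) -> -45  [called from clip_value, line 5]
  clip_value(4, -35) -> -45  [called from clip_value, line 5]
  clip_value(5, -30) -> -45  [called from clip_value, line 5]
  clip_value(6, -24) -> -45  [called from clip_value, line 5]
  clip_value(7, -17) -> -45  [called from clip_value, line 5]
  clip_value(8, -9) -> -45  [called from clip_value, line 5]
  clip_value(9, 0) -> -45  [called from fold_scores, line 21]
  fold_scores([6, 2, 7, 3, 9, 5]) -> -45  [called from main, line 36]
  ... and 1 more completed call
Log origin:
  1: emitted by main (line 35)
  2: emitted by fold_scores (line 17)
  3: emitted by locate_pivot (line 8)
  4: emitted by locate_pivot (line 13)
  5: emitted by fold_scores (line 20)
  6-14: emitted by clip_value (line 4)
  15: emitted by main (line 37)
  16: emitted by rank_cells (line 24)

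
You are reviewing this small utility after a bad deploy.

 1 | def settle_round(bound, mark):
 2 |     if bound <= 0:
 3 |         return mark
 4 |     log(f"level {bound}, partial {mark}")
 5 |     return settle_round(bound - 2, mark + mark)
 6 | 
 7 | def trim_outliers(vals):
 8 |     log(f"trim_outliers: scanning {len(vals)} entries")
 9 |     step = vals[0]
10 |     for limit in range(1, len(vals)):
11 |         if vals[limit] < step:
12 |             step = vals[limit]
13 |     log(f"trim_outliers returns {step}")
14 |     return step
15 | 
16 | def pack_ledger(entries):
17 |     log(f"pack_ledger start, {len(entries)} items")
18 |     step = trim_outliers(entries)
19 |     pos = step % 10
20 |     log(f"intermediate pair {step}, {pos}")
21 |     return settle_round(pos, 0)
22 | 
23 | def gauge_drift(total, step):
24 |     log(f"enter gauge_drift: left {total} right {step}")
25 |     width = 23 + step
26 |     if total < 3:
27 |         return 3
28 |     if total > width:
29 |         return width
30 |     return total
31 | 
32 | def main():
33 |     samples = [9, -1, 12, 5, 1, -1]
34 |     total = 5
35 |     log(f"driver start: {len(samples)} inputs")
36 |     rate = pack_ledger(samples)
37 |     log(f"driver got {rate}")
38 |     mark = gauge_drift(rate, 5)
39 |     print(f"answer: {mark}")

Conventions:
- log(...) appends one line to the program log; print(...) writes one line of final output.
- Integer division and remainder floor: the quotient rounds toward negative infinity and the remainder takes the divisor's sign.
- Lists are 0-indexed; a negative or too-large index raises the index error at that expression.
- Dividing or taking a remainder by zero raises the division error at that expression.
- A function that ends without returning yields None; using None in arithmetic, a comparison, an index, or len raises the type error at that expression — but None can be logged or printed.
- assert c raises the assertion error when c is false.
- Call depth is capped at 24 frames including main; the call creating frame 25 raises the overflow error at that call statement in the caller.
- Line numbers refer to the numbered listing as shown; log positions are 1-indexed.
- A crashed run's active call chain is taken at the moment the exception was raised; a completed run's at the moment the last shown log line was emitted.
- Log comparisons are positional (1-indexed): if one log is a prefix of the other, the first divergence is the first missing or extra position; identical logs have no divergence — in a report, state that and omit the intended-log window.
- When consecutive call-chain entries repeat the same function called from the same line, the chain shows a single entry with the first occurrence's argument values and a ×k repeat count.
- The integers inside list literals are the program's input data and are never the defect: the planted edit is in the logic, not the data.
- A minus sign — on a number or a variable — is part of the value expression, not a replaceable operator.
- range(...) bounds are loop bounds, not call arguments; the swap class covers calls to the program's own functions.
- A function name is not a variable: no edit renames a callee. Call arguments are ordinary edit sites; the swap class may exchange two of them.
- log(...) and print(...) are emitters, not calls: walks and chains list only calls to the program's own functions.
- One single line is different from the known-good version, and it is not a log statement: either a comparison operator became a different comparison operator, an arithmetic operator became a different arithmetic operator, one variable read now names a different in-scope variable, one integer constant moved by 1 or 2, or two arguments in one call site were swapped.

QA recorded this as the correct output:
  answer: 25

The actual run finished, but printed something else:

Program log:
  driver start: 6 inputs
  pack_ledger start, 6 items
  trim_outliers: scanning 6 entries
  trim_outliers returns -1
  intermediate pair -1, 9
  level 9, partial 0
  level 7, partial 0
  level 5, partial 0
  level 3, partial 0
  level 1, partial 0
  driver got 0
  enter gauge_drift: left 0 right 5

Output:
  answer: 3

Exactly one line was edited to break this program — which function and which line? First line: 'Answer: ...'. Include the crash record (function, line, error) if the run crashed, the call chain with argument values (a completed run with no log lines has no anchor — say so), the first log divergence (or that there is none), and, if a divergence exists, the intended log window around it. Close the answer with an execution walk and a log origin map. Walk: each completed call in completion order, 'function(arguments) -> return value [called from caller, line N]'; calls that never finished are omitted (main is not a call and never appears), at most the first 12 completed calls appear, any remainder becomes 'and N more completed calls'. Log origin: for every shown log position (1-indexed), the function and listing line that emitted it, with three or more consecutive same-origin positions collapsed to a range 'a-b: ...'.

Answer: the defect is in settle_round at line 5.
Core observation: Log line 7 is where behavior first shows: 'level 7, partial 0' appears instead of 'level 7, partial 9'.
Call chain: main -> gauge_drift(0, 5) (called at line 38).
First divergence: position 7; shown 'level 7, partial 0' vs intended 'level 7, partial 9'.
Intended log window:
  5: intermediate pair -1, 9
  6: level 9, partial 0
  7: level 7, partial 9
  8: level 5, partial 16
Execution walk:
  trim_outliers([9, -1, 12, 5, 1, -1]) -> -1  [called from pack_ledger, line 18]
  settle_round(-1, 0) -> 0  [called from settle_round, line 5]
  settle_round(1, 0) -> 0  [called from settle_round, line 5]
  settle_round(3, 0) -> 0  [called from settle_round, line 5]
  settle_round(5, 0) -> 0  [called from settle_round, line 5]
  settle_round(7, 0) -> 0  [called from settle_round, line 5]
  settle_round(9, 0) -> 0  [called from pack_ledger, line 21]
  pack_ledger([9, -1, 12, 5, 1, -1]) -> 0  [called from main, line 36]
  gauge_drift(0, 5) -> 3  [called from main, line 38]
Log line origins:
  1: from main, line 35
  2: from pack_ledger, line 17
  3: from trim_outliers, line 8
  4: from trim_outliers, line 13
  5: from pack_ledger, line 20
  6-10: from settle_round, line 4
  11: from main, line 37
  12: from gauge_drift, line 24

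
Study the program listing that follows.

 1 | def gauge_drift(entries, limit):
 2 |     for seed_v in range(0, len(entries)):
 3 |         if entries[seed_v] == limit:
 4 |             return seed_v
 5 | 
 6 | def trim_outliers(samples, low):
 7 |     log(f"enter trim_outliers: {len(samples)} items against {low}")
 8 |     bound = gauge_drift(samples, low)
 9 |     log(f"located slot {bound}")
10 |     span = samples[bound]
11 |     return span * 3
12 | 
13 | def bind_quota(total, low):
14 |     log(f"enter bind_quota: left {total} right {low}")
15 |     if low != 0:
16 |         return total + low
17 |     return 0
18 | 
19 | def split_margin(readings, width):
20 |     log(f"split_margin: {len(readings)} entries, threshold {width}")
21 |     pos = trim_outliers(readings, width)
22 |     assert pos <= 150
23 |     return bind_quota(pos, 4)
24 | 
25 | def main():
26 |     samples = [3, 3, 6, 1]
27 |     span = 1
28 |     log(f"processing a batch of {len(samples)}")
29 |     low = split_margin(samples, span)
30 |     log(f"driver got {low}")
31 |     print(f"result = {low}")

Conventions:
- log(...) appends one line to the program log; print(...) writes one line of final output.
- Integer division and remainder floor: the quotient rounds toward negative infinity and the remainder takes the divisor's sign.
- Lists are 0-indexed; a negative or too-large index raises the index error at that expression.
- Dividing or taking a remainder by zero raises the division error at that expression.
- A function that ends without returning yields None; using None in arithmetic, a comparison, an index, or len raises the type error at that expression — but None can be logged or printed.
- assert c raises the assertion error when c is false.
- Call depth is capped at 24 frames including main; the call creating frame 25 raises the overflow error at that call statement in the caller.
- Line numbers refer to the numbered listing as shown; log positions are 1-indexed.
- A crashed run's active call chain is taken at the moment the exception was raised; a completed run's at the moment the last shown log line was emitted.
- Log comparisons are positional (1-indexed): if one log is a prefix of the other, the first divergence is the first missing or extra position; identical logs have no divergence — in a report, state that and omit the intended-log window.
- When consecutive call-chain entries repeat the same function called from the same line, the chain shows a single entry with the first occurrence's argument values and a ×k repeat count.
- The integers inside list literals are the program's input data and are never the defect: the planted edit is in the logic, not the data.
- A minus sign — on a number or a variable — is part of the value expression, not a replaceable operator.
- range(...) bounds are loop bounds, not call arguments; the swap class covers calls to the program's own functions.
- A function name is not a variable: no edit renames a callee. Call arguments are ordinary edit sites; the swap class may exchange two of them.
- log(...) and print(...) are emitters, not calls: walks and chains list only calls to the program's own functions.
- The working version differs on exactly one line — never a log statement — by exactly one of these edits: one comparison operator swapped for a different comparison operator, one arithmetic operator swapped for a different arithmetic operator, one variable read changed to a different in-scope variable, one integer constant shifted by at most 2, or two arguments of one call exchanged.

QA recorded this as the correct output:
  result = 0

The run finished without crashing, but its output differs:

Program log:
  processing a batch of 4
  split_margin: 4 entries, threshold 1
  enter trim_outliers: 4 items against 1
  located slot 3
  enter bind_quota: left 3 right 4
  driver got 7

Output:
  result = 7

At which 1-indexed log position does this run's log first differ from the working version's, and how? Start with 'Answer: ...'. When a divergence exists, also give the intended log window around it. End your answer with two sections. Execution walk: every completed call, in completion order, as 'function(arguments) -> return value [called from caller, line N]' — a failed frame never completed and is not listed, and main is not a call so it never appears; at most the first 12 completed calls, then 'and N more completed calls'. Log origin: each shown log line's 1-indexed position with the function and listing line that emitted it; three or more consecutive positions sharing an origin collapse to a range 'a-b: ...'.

Answer: at position 6 the run shows 'driver got 7' where the working version logs 'driver got 0'.
Intended log window:
  4: located slot 3
  5: enter bind_quota: left 3 right 4
  6: driver got 0
Execution walk:
  gauge_drift([3, 3, 6, 1], 1) -> 3  [called from trim_outliers, line 8]
  trim_outliers([3, 3, 6, 1], 1) -> 3  [called from split_margin, line 21]
  bind_quota(3, 4) -> 7  [called from split_margin, line 23]
  split_margin([3, 3, 6, 1], 1) -> 7  [called from main, line 29]
Log origins:
  1: emitted by main (line 28)
  2: emitted by split_margin (line 20)
  3: emitted by trim_outliers (line 7)
  4: emitted by trim_outliers (line 9)
  5: emitted by bind_quota (line 14)
  6: emitted by main (line 30)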